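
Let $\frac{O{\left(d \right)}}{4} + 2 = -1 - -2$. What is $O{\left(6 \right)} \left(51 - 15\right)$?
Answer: $-144$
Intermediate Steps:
$O{\left(d \right)} = -4$ ($O{\left(d \right)} = -8 + 4 \left(-1 - -2\right) = -8 + 4 \left(-1 + 2\right) = -8 + 4 \cdot 1 = -8 + 4 = -4$)
$O{\left(6 \right)} \left(51 - 15\right) = - 4 \left(51 - 15\right) = \left(-4\right) 36 = -144$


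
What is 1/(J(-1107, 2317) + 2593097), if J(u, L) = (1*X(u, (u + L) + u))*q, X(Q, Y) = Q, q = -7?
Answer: 1/2600846 ≈ 3.8449e-7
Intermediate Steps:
J(u, L) = -7*u (J(u, L) = (1*u)*(-7) = u*(-7) = -7*u)
1/(J(-1107, 2317) + 2593097) = 1/(-7*(-1107) + 2593097) = 1/(7749 + 2593097) = 1/2600846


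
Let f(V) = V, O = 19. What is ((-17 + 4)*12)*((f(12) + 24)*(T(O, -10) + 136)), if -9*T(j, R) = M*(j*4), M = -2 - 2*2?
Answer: -1048320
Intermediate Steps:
M = -6 (M = -2 - 4 = -6)
T(j, R) = 8*j/3 (T(j, R) = -(-2)*j*4/3 = -(-2)*4*j/3 = -(-8)*j/3 = 8*j/3)
((-17 + 4)*12)*((f(12) + 24)*(T(O, -10) + 136)) = ((-17 + 4)*12)*((12 + 24)*((8/3)*19 + 136)) = (-13*12)*(36*(152/3 + 136)) = -5616*560/3 = -156*6720 = -1048320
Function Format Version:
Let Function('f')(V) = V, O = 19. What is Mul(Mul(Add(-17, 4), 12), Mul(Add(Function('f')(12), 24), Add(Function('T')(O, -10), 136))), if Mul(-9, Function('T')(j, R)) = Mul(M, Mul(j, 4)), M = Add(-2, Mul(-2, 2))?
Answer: -1048320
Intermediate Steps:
M = -6 (M = Add(-2, -4) = -6)
Function('T')(j, R) = Mul(Rational(8, 3), j) (Function('T')(j, R) = Mul(Rational(-1, 9), Mul(-6, Mul(j, 4))) = Mul(Rational(-1, 9), Mul(-6, Mul(4, j))) = Mul(Rational(-1, 9), Mul(-24, j)) = Mul(Rational(8, 3), j))
Mul(Mul(Add(-17, 4), 12), Mul(Add(Function('f')(12), 24), Add(Function('T')(O, -10), 136))) = Mul(Mul(Add(-17, 4), 12), Mul(Add(12, 24), Add(Mul(Rational(8, 3), 19), 136))) = Mul(Mul(-13, 12), Mul(36, Add(Rational(152, 3), 136))) = Mul(-156, Mul(36, Rational(560, 3))) = Mul(-156, 6720) = -1048320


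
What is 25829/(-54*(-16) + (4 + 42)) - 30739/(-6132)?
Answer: 1901591/56940 ≈ 33.396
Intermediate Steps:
25829/(-54*(-16) + (4 + 42)) - 30739/(-6132) = 25829/(864 + 46) - 30739*(-1/6132) = 25829/910 + 30739/6132 = 1901591/56940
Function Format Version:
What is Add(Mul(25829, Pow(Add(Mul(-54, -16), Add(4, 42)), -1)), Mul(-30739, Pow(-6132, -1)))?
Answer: Rational(1901591, 56940) ≈ 33.396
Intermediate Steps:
Add(Mul(25829, Pow(Add(Mul(-54, -16), Add(4, 42)), -1)), Mul(-30739, Pow(-6132, -1))) = Add(Mul(25829, Pow(Add(864, 46), -1)), Mul(-30739, Rational(-1, 6132))) = Add(Mul(25829, Pow(910, -1)), Rational(30739, 6132)) = Add(Mul(25829, Rational(1, 910)), Rational(30739, 6132)) = Add(Rational(25829, 910), Rational(30739, 6132)) = Rational(1901591, 56940)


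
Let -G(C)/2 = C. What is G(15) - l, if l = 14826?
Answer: -14856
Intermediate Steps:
G(C) = -2*C
G(15) - l = -2*15 - 1*14826 = -30 - 14826 = -14856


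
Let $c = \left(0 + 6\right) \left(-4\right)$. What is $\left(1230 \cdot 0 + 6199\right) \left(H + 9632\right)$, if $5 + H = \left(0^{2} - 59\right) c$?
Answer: $68455557$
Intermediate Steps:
$c = -24$ ($c = 6 \left(-4\right) = -24$)
$H = 1411$ ($H = -5 + \left(0^{2} - 59\right) \left(-24\right) = -5 + \left(0 - 59\right) \left(-24\right) = -5 - -1416 = -5 + 1416 = 1411$)
$\left(1230 \cdot 0 + 6199\right) \left(H + 9632\right) = \left(1230 \cdot 0 + 6199\right) \left(1411 + 9632\right) = \left(0 + 6199\right) 11043 = 6199 \cdot 11043 = 68455557$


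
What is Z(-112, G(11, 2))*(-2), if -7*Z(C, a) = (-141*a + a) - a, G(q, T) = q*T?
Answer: -6204/7 ≈ -886.29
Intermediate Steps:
G(q, T) = T*q
Z(C, a) = 141*a/7 (Z(C, a) = -((-141*a + a) - a)/7 = -(-140*a - a)/7 = -(-141)*a/7 = 141*a/7)
Z(-112, G(11, 2))*(-2) = (141*(2*11)/7)*(-2) = ((141/7)*22)*(-2) = (3102/7)*(-2) = -6204/7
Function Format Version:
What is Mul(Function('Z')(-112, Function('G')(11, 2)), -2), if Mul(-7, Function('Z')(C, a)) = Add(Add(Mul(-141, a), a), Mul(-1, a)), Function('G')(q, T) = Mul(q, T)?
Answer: Rational(-6204, 7) ≈ -886.29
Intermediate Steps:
Function('G')(q, T) = Mul(T, q)
Function('Z')(C, a) = Mul(Rational(141, 7), a) (Function('Z')(C, a) = Mul(Rational(-1, 7), Add(Add(Mul(-141, a), a), Mul(-1, a))) = Mul(Rational(-1, 7), Add(Mul(-140, a), Mul(-1, a))) = Mul(Rational(-1, 7), Mul(-141, a)) = Mul(Rational(141, 7), a))
Mul(Function('Z')(-112, Function('G')(11, 2)), -2) = Mul(Mul(Rational(141, 7), Mul(2, 11)), -2) = Mul(Mul(Rational(141, 7), 22), -2) = Mul(Rational(3102, 7), -2) = Rational(-6204, 7)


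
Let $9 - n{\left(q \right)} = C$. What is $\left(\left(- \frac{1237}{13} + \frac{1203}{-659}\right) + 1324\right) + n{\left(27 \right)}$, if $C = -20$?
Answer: $\frac{10760329}{8567} \approx 1256.0$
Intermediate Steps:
$n{\left(q \right)} = 29$ ($n{\left(q \right)} = 9 - -20 = 9 + 20 = 29$)
$\left(\left(- \frac{1237}{13} + \frac{1203}{-659}\right) + 1324\right) + n{\left(27 \right)} = \left(\left(- \frac{1237}{13} + \frac{1203}{-659}\right) + 1324\right) + 29 = \left(\left(\left(-1237\right) \frac{1}{13} + 1203 \left(- \frac{1}{659}\right)\right) + 1324\right) + 29 = \left(\left(- \frac{1237}{13} - \frac{1203}{659}\right) + 1324\right) + 29 = \left(- \frac{830822}{8567} + 1324\right) + 29 = \frac{10511886}{8567} + 29 = \frac{10760329}{8567}$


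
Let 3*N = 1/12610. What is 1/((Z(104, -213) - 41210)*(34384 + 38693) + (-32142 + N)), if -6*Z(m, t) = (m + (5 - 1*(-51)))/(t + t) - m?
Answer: -2685930/8085358572299249 ≈ -3.3220e-10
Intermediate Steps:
N = 1/37830 (N = (⅓)/12610 = (⅓)*(1/12610) = 1/37830 ≈ 2.6434e-5)
Z(m, t) = m/6 - (56 + m)/(12*t) (Z(m, t) = -((m + (5 - 1*(-51)))/(t + t) - m)/6 = -((m + (5 + 51))/((2*t)) - m)/6 = -((m + 56)*(1/(2*t)) - m)/6 = -((56 + m)*(1/(2*t)) - m)/6 = -((56 + m)/(2*t) - m)/6 = -(-m + (56 + m)/(2*t))/6 = m/6 - (56 + m)/(12*t))
1/((Z(104, -213) - 41210)*(34384 + 38693) + (-32142 + N)) = 1/(((1/12)*(-56 - 1*104 + 2*104*(-213))/(-213) - 41210)*(34384 + 38693) + (-32142 + 1/37830)) = 1/(((1/12)*(-1/213)*(-56 - 104 - 44304) - 41210)*73077 - 1215931859/37830) = 1/(((1/12)*(-1/213)*(-44464) - 41210)*73077 - 1215931859/37830) = 1/((11116/639 - 41210)*73077 - 1215931859/37830) = 1/(-26322074/639*73077 - 1215931859/37830) = 1/(-641179400566/213 - 1215931859/37830) = 1/(-8085358572299249/2685930) = -2685930/8085358572299249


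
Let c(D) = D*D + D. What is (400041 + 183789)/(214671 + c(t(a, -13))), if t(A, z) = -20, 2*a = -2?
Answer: 583830/215051 ≈ 2.7148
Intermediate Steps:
a = -1 (a = (1/2)*(-2) = -1)
c(D) = D + D**2 (c(D) = D**2 + D = D + D**2)
(400041 + 183789)/(214671 + c(t(a, -13))) = (400041 + 183789)/(214671 - 20*(1 - 20)) = 583830/(214671 - 20*(-19)) = 583830/(214671 + 380) = 583830/215051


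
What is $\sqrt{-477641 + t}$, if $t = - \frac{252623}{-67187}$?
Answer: $\frac{2 i \sqrt{539024726706157}}{67187} \approx 691.11 i$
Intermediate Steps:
$t = \frac{252623}{67187}$ ($t = \left(-252623\right) \left(- \frac{1}{67187}\right) = \frac{252623}{67187} \approx 3.76$)
$\sqrt{-477641 + t} = \sqrt{-477641 + \frac{252623}{67187}} = \sqrt{- \frac{32091013244}{67187}} = \frac{2 i \sqrt{539024726706157}}{67187}$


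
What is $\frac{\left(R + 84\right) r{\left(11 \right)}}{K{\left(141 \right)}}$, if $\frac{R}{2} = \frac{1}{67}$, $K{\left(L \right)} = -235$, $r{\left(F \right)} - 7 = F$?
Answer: $- \frac{20268}{3149} \approx -6.4363$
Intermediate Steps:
$r{\left(F \right)} = 7 + F$
$R = \frac{2}{67} \approx 0.029851$
$\frac{\left(R + 84\right) r{\left(11 \right)}}{K{\left(141 \right)}} = \frac{\left(\frac{2}{67} + 84\right) \left(7 + 11\right)}{-235} = \frac{5630}{67} \cdot 18 \left(- \frac{1}{235}\right) = \frac{101340}{67} \left(- \frac{1}{235}\right) = - \frac{20268}{3149}$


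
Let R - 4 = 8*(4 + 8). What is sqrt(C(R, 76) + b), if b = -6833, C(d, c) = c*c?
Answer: I*sqrt(1057) ≈ 32.512*I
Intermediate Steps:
R = 100 (R = 4 + 8*(4 + 8) = 4 + 8*12 = 4 + 96 = 100)
C(d, c) = c**2
sqrt(C(R, 76) + b) = sqrt(76**2 - 6833) = sqrt(5776 - 6833) = sqrt(-1057) = I*sqrt(1057)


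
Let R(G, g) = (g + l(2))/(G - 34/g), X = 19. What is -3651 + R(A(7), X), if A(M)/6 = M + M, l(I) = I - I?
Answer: -5702501/1562 ≈ -3650.8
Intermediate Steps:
l(I) = 0
A(M) = 12*M (A(M) = 6*(M + M) = 6*(2*M) = 12*M)
R(G, g) = g/(G - 34/g) (R(G, g) = (g + 0)/(G - 34/g) = g/(G - 34/g))
-3651 + R(A(7), X) = -3651 + 19²/(-34 + (12*7)*19) = -3651 + 361/(-34 + 84*19) = -3651 + 361/(-34 + 1596) = -3651 + 361/1562 = -5702501/1562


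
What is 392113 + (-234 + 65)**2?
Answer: 420674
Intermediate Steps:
392113 + (-234 + 65)**2 = 392113 + (-169)**2 = 392113 + 28561 = 420674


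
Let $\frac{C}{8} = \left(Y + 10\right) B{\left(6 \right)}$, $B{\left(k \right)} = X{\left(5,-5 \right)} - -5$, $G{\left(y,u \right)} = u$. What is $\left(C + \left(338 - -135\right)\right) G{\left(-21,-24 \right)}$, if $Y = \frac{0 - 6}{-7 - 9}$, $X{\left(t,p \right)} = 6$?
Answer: $-33264$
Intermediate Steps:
$B{\left(k \right)} = 11$ ($B{\left(k \right)} = 6 - -5 = 6 + 5 = 11$)
$Y = \frac{3}{8}$ ($Y = - \frac{6}{-16} = \left(-6\right) \left(- \frac{1}{16}\right) = \frac{3}{8} \approx 0.375$)
$C = 913$ ($C = 8 \left(\frac{3}{8} + 10\right) 11 = 8 \cdot \frac{83}{8} \cdot 11 = 8 \cdot \frac{913}{8} = 913$)
$\left(C + \left(338 - -135\right)\right) G{\left(-21,-24 \right)} = \left(913 + \left(338 - -135\right)\right) \left(-24\right) = \left(913 + \left(338 + 135\right)\right) \left(-24\right) = \left(913 + 473\right) \left(-24\right) = 1386 \left(-24\right) = -33264$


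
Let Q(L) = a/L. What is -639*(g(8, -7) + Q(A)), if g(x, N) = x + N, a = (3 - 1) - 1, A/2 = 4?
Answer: -5751/8 ≈ -718.88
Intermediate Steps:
A = 8 (A = 2*4 = 8)
a = 1 (a = 2 - 1 = 1)
Q(L) = 1/L
g(x, N) = N + x
-639*(g(8, -7) + Q(A)) = -639*((-7 + 8) + 1/8) = -639*(1 + ⅛) = -639*9/8 = -5751/8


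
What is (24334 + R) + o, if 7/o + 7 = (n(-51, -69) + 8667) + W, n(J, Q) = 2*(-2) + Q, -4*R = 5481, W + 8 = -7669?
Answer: 5970577/260 ≈ 22964.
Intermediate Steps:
W = -7677 (W = -8 - 7669 = -7677)
R = -5481/4 (R = -¼*5481 = -5481/4 ≈ -1370.3)
n(J, Q) = -4 + Q
o = 1/130 (o = 7/(-7 + (((-4 - 69) + 8667) - 7677)) = 7/(-7 + ((-73 + 8667) - 7677)) = 7/(-7 + (8594 - 7677)) = 7/(-7 + 917) = 7/910 = 7*(1/910) = 1/130 ≈ 0.0076923)
(24334 + R) + o = (24334 - 5481/4) + 1/130 = 91855/4 + 1/130 = 5970577/260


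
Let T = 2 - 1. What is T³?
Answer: 1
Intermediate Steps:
T = 1
T³ = 1³ = 1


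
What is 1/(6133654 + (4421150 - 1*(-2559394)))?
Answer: 1/13114198 ≈ 7.6253e-8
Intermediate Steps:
1/(6133654 + (4421150 - 1*(-2559394))) = 1/(6133654 + (4421150 + 2559394)) = 1/(6133654 + 6980544) = 1/13114198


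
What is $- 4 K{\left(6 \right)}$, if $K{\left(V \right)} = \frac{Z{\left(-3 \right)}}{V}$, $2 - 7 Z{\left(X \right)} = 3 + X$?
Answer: $- \frac{4}{21} \approx -0.19048$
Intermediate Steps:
$Z{\left(X \right)} = - \frac{1}{7} - \frac{X}{7}$ ($Z{\left(X \right)} = \frac{2}{7} - \frac{3 + X}{7} = \frac{2}{7} - \left(\frac{3}{7} + \frac{X}{7}\right) = - \frac{1}{7} - \frac{X}{7}$)
$K{\left(V \right)} = \frac{2}{7 V}$ ($K{\left(V \right)} = \frac{- \frac{1}{7} - - \frac{3}{7}}{V} = \frac{- \frac{1}{7} + \frac{3}{7}}{V} = \frac{2}{7 V}$)
$- 4 K{\left(6 \right)} = - 4 \frac{2}{7 \cdot 6} = - 4 \cdot \frac{2}{7} \cdot \frac{1}{6} = \left(-4\right) \frac{1}{21} = - \frac{4}{21}$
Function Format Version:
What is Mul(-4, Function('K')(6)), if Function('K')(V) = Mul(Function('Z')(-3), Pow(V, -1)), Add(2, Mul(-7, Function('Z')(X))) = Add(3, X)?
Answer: Rational(-4, 21) ≈ -0.19048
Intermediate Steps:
Function('Z')(X) = Add(Rational(-1, 7), Mul(Rational(-1, 7), X)) (Function('Z')(X) = Add(Rational(2, 7), Mul(Rational(-1, 7), Add(3, X))) = Add(Rational(2, 7), Add(Rational(-3, 7), Mul(Rational(-1, 7), X))) = Add(Rational(-1, 7), Mul(Rational(-1, 7), X)))
Function('K')(V) = Mul(Rational(2, 7), Pow(V, -1)) (Function('K')(V) = Mul(Add(Rational(-1, 7), Mul(Rational(-1, 7), -3)), Pow(V, -1)) = Mul(Add(Rational(-1, 7), Rational(3, 7)), Pow(V, -1)) = Mul(Rational(2, 7), Pow(V, -1)))
Mul(-4, Function('K')(6)) = Mul(-4, Mul(Rational(2, 7), Pow(6, -1))) = Mul(-4, Mul(Rational(2, 7), Rational(1, 6))) = Mul(-4, Rational(1, 21)) = Rational(-4, 21)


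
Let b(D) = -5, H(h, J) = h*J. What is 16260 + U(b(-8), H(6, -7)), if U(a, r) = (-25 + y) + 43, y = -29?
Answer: 16249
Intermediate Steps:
H(h, J) = J*h
U(a, r) = -11 (U(a, r) = (-25 - 29) + 43 = -54 + 43 = -11)
16260 + U(b(-8), H(6, -7)) = 16260 - 11 = 16249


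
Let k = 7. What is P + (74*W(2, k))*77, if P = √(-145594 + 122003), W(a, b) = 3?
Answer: 17094 + I*√23591 ≈ 17094.0 + 153.59*I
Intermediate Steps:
P = I*√23591 (P = √(-23591) = I*√23591 ≈ 153.59*I)
P + (74*W(2, k))*77 = I*√23591 + (74*3)*77 = I*√23591 + 222*77 = I*√23591 + 17094 = 17094 + I*√23591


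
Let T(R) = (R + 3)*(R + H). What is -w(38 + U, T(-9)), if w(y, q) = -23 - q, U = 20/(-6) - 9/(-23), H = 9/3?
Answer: 59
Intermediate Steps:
H = 3 (H = 9*(⅓) = 3)
U = -203/69 (U = 20*(-⅙) - 9*(-1/23) = -10/3 + 9/23 = -203/69 ≈ -2.9420)
T(R) = (3 + R)² (T(R) = (R + 3)*(R + 3) = (3 + R)*(3 + R) = (3 + R)²)
-w(38 + U, T(-9)) = -(-23 - (9 + (-9)² + 6*(-9))) = -(-23 - (9 + 81 - 54)) = -(-23 - 1*36) = -(-23 - 36) = -1*(-59) = 59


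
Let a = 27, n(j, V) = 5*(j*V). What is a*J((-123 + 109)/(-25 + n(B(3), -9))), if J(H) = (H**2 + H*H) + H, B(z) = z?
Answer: 8883/3200 ≈ 2.7759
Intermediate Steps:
n(j, V) = 5*V*j (n(j, V) = 5*(V*j) = 5*V*j)
J(H) = H + 2*H**2 (J(H) = (H**2 + H**2) + H = 2*H**2 + H = H + 2*H**2)
a*J((-123 + 109)/(-25 + n(B(3), -9))) = 27*(((-123 + 109)/(-25 + 5*(-9)*3))*(1 + 2*((-123 + 109)/(-25 + 5*(-9)*3)))) = 27*((-14/(-25 - 135))*(1 + 2*(-14/(-25 - 135)))) = 27*((-14/(-160))*(1 + 2*(-14/(-160)))) = 27*((-14*(-1/160))*(1 + 2*(-14*(-1/160)))) = 27*(7*(1 + 2*(7/80))/80) = 27*(7*(1 + 7/40)/80) = 27*((7/80)*(47/40)) = 27*(329/3200) = 8883/3200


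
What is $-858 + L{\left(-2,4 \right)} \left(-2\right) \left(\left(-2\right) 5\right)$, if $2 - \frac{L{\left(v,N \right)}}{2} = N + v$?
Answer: $-858$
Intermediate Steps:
$L{\left(v,N \right)} = 4 - 2 N - 2 v$ ($L{\left(v,N \right)} = 4 - 2 \left(N + v\right) = 4 - \left(2 N + 2 v\right) = 4 - 2 N - 2 v$)
$-858 + L{\left(-2,4 \right)} \left(-2\right) \left(\left(-2\right) 5\right) = -858 + \left(4 - 8 - -4\right) \left(-2\right) \left(\left(-2\right) 5\right) = -858 + \left(4 - 8 + 4\right) \left(-2\right) \left(-10\right) = -858 + 0 \left(-2\right) \left(-10\right) = -858 + 0 \left(-10\right) = -858 + 0 = -858$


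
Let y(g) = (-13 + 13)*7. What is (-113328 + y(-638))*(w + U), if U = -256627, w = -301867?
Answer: 63293008032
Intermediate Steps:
y(g) = 0 (y(g) = 0*7 = 0)
(-113328 + y(-638))*(w + U) = (-113328 + 0)*(-301867 - 256627) = -113328*(-558494) = 63293008032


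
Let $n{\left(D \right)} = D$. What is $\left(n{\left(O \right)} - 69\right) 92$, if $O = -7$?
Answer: $-6992$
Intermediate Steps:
$\left(n{\left(O \right)} - 69\right) 92 = \left(-7 - 69\right) 92 = \left(-76\right) 92 = -6992$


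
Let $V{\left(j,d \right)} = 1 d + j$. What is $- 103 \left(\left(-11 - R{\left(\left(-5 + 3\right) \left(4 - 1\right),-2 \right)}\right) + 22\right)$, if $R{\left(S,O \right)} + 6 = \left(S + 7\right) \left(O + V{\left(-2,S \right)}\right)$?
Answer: $-2781$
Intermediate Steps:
$V{\left(j,d \right)} = d + j$
$R{\left(S,O \right)} = -6 + \left(7 + S\right) \left(-2 + O + S\right)$ ($R{\left(S,O \right)} = -6 + \left(S + 7\right) \left(O + \left(S - 2\right)\right) = -6 + \left(7 + S\right) \left(O + \left(-2 + S\right)\right) = -6 + \left(7 + S\right) \left(-2 + O + S\right)$)
$- 103 \left(\left(-11 - R{\left(\left(-5 + 3\right) \left(4 - 1\right),-2 \right)}\right) + 22\right) = - 103 \left(\left(-11 - \left(-20 + \left(\left(-5 + 3\right) \left(4 - 1\right)\right)^{2} + 5 \left(-5 + 3\right) \left(4 - 1\right) + 7 \left(-2\right) - 2 \left(-5 + 3\right) \left(4 - 1\right)\right)\right) + 22\right) = - 103 \left(\left(-11 - \left(-20 + \left(\left(-2\right) 3\right)^{2} + 5 \left(\left(-2\right) 3\right) - 14 - 2 \left(\left(-2\right) 3\right)\right)\right) + 22\right) = - 103 \left(\left(-11 - \left(-20 + \left(-6\right)^{2} + 5 \left(-6\right) - 14 - -12\right)\right) + 22\right) = - 103 \left(\left(-11 - \left(-20 + 36 - 30 - 14 + 12\right)\right) + 22\right) = - 103 \left(\left(-11 - -16\right) + 22\right) = - 103 \left(\left(-11 + 16\right) + 22\right) = - 103 \left(5 + 22\right) = \left(-103\right) 27 = -2781$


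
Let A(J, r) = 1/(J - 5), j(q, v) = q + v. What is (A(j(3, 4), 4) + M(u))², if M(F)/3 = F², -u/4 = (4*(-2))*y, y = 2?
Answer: 604028929/4 ≈ 1.5101e+8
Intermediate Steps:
u = 64 (u = -4*4*(-2)*2 = -(-32)*2 = -4*(-16) = 64)
A(J, r) = 1/(-5 + J)
M(F) = 3*F²
(A(j(3, 4), 4) + M(u))² = (1/(-5 + (3 + 4)) + 3*64²)² = (1/(-5 + 7) + 3*4096)² = (1/2 + 12288)² = (½ + 12288)² = (24577/2)² = 604028929/4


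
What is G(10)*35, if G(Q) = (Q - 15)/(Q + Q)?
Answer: -35/4 ≈ -8.7500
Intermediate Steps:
G(Q) = (-15 + Q)/(2*Q) (G(Q) = (-15 + Q)/((2*Q)) = (-15 + Q)*(1/(2*Q)) = (-15 + Q)/(2*Q))
G(10)*35 = ((½)*(-15 + 10)/10)*35 = ((½)*(⅒)*(-5))*35 = -¼*35 = -35/4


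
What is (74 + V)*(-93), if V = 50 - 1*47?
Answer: -7161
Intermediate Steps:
V = 3 (V = 50 - 47 = 3)
(74 + V)*(-93) = (74 + 3)*(-93) = 77*(-93) = -7161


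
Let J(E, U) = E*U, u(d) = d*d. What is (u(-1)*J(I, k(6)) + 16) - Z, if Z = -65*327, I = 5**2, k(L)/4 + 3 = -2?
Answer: 20771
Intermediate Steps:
k(L) = -20 (k(L) = -12 + 4*(-2) = -12 - 8 = -20)
I = 25
u(d) = d**2
Z = -21255
(u(-1)*J(I, k(6)) + 16) - Z = ((-1)**2*(25*(-20)) + 16) - 1*(-21255) = (1*(-500) + 16) + 21255 = (-500 + 16) + 21255 = -484 + 21255 = 20771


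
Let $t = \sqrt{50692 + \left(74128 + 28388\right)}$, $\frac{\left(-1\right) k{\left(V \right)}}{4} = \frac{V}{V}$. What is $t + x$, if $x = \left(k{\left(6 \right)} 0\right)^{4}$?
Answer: $2 \sqrt{38302} \approx 391.42$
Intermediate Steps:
$k{\left(V \right)} = -4$ ($k{\left(V \right)} = - 4 \frac{V}{V} = \left(-4\right) 1 = -4$)
$x = 0$ ($x = \left(\left(-4\right) 0\right)^{4} = 0^{4} = 0$)
$t = 2 \sqrt{38302}$ ($t = \sqrt{50692 + 102516} = \sqrt{153208} = 2 \sqrt{38302} \approx 391.42$)
$t + x = 2 \sqrt{38302} + 0 = 2 \sqrt{38302}$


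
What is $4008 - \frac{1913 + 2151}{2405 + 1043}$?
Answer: $\frac{1726940}{431} \approx 4006.8$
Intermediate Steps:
$4008 - \frac{1913 + 2151}{2405 + 1043} = 4008 - \frac{4064}{3448} = 4008 - 4064 \cdot \frac{1}{3448} = 4008 - \frac{508}{431} = \frac{1726940}{431}$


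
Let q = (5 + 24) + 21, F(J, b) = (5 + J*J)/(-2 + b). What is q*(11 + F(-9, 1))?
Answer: -3750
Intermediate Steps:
F(J, b) = (5 + J²)/(-2 + b)
q = 50 (q = 29 + 21 = 50)
q*(11 + F(-9, 1)) = 50*(11 + (5 + (-9)²)/(-2 + 1)) = 50*(11 + (5 + 81)/(-1)) = 50*(11 - 1*86) = 50*(11 - 86) = 50*(-75) = -3750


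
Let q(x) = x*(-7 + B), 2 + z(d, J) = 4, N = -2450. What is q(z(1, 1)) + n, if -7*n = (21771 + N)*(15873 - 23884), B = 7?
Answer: 154780531/7 ≈ 2.2111e+7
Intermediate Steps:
z(d, J) = 2 (z(d, J) = -2 + 4 = 2)
q(x) = 0 (q(x) = x*(-7 + 7) = x*0 = 0)
n = 154780531/7 (n = -(21771 - 2450)*(15873 - 23884)/7 = -19321*(-8011)/7 = -⅐*(-154780531) = 154780531/7 ≈ 2.2111e+7)
q(z(1, 1)) + n = 0 + 154780531/7 = 154780531/7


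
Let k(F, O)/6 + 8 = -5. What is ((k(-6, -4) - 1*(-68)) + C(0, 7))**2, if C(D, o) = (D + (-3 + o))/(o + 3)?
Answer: 2304/25 ≈ 92.160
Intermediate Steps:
k(F, O) = -78 (k(F, O) = -48 + 6*(-5) = -48 - 30 = -78)
C(D, o) = (-3 + D + o)/(3 + o)
((k(-6, -4) - 1*(-68)) + C(0, 7))**2 = ((-78 - 1*(-68)) + (-3 + 0 + 7)/(3 + 7))**2 = ((-78 + 68) + 4/10)**2 = (-10 + (1/10)*4)**2 = (-10 + 2/5)**2 = (-48/5)**2 = 2304/25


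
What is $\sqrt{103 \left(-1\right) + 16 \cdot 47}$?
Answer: $\sqrt{649} \approx 25.475$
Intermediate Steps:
$\sqrt{103 \left(-1\right) + 16 \cdot 47} = \sqrt{-103 + 752} = \sqrt{649}$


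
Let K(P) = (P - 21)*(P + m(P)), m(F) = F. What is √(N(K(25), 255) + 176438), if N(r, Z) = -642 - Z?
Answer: √175541 ≈ 418.98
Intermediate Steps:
K(P) = 2*P*(-21 + P) (K(P) = (P - 21)*(P + P) = (-21 + P)*(2*P) = 2*P*(-21 + P))
√(N(K(25), 255) + 176438) = √((-642 - 1*255) + 176438) = √((-642 - 255) + 176438) = √(-897 + 176438) = √175541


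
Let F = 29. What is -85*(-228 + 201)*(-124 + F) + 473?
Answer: -217552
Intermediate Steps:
-85*(-228 + 201)*(-124 + F) + 473 = -85*(-228 + 201)*(-124 + 29) + 473 = -(-2295)*(-95) + 473 = -85*2565 + 473 = -218025 + 473 = -217552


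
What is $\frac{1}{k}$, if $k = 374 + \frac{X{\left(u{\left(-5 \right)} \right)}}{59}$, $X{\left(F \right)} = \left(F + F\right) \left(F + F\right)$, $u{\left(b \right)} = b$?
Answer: $\frac{59}{22166} \approx 0.0026617$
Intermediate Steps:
$X{\left(F \right)} = 4 F^{2}$ ($X{\left(F \right)} = 2 F 2 F = 4 F^{2}$)
$k = \frac{22166}{59}$ ($k = 374 + \frac{4 \left(-5\right)^{2}}{59} = 374 + 4 \cdot 25 \cdot \frac{1}{59} = 374 + 100 \cdot \frac{1}{59} = 374 + \frac{100}{59} = \frac{22166}{59} \approx 375.69$)
$\frac{1}{k} = \frac{1}{\frac{22166}{59}} = \frac{59}{22166}$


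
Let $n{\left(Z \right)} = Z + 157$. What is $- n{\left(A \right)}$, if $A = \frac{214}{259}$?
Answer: $- \frac{40877}{259} \approx -157.83$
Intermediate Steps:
$A = \frac{214}{259}$ ($A = 214 \cdot \frac{1}{259} = \frac{214}{259} \approx 0.82625$)
$n{\left(Z \right)} = 157 + Z$
$- n{\left(A \right)} = - (157 + \frac{214}{259}) = \left(-1\right) \frac{40877}{259} = - \frac{40877}{259}$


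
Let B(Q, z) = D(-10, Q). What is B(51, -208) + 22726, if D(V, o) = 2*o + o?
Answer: 22879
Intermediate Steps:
D(V, o) = 3*o
B(Q, z) = 3*Q
B(51, -208) + 22726 = 3*51 + 22726 = 153 + 22726 = 22879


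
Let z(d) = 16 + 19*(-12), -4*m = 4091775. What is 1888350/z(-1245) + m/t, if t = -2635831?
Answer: -4977154604775/558796172 ≈ -8906.9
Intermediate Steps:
m = -4091775/4 (m = -¼*4091775 = -4091775/4 ≈ -1.0229e+6)
z(d) = -212 (z(d) = 16 - 228 = -212)
1888350/z(-1245) + m/t = 1888350/(-212) - 4091775/4/(-2635831) = 1888350*(-1/212) - 4091775/4*(-1/2635831) = -944175/106 + 4091775/10543324 = -4977154604775/558796172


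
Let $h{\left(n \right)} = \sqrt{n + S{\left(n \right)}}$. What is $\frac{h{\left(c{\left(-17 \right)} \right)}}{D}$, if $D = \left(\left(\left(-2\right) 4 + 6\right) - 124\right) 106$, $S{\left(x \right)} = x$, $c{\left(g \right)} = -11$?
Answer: $- \frac{i \sqrt{22}}{13356} \approx - 0.00035118 i$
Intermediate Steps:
$h{\left(n \right)} = \sqrt{2} \sqrt{n}$ ($h{\left(n \right)} = \sqrt{n + n} = \sqrt{2 n} = \sqrt{2} \sqrt{n}$)
$D = -13356$ ($D = \left(\left(-8 + 6\right) - 124\right) 106 = \left(-2 - 124\right) 106 = \left(-126\right) 106 = -13356$)
$\frac{h{\left(c{\left(-17 \right)} \right)}}{D} = \frac{\sqrt{2} \sqrt{-11}}{-13356} = \sqrt{2} i \sqrt{11} \left(- \frac{1}{13356}\right) = i \sqrt{22} \left(- \frac{1}{13356}\right) = - \frac{i \sqrt{22}}{13356}$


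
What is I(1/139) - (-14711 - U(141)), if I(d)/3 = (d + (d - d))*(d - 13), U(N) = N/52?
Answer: 14782466537/1004692 ≈ 14713.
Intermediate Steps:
U(N) = N/52 (U(N) = N*(1/52) = N/52)
I(d) = 3*d*(-13 + d) (I(d) = 3*((d + (d - d))*(d - 13)) = 3*((d + 0)*(-13 + d)) = 3*(d*(-13 + d)) = 3*d*(-13 + d))
I(1/139) - (-14711 - U(141)) = 3*(-13 + 1/139)/139 - (-14711 - 141/52) = 3*(1/139)*(-13 + 1/139) - (-14711 - 1*141/52) = 3*(1/139)*(-1806/139) - (-14711 - 141/52) = -5418/19321 - 1*(-765113/52) = -5418/19321 + 765113/52 = 14782466537/1004692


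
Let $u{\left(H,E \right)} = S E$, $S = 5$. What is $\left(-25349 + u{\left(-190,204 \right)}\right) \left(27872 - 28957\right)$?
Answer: $26396965$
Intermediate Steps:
$u{\left(H,E \right)} = 5 E$
$\left(-25349 + u{\left(-190,204 \right)}\right) \left(27872 - 28957\right) = \left(-25349 + 5 \cdot 204\right) \left(27872 - 28957\right) = \left(-25349 + 1020\right) \left(-1085\right) = \left(-24329\right) \left(-1085\right) = 26396965$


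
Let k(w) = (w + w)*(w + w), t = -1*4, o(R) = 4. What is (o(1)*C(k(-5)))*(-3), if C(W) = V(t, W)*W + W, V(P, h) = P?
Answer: 3600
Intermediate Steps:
t = -4
k(w) = 4*w**2 (k(w) = (2*w)*(2*w) = 4*w**2)
C(W) = -3*W (C(W) = -4*W + W = -3*W)
(o(1)*C(k(-5)))*(-3) = (4*(-12*(-5)**2))*(-3) = (4*(-12*25))*(-3) = (4*(-3*100))*(-3) = (4*(-300))*(-3) = -1200*(-3) = 3600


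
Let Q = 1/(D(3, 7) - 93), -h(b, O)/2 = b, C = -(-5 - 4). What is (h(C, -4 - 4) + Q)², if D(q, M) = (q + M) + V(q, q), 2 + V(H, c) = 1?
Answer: 2289169/7056 ≈ 324.43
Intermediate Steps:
C = 9 (C = -1*(-9) = 9)
V(H, c) = -1 (V(H, c) = -2 + 1 = -1)
h(b, O) = -2*b
D(q, M) = -1 + M + q (D(q, M) = (q + M) - 1 = (M + q) - 1 = -1 + M + q)
Q = -1/84 (Q = 1/((-1 + 7 + 3) - 93) = 1/(9 - 93) = 1/(-84) = -1/84 ≈ -0.011905)
(h(C, -4 - 4) + Q)² = (-2*9 - 1/84)² = (-18 - 1/84)² = (-1513/84)² = 2289169/7056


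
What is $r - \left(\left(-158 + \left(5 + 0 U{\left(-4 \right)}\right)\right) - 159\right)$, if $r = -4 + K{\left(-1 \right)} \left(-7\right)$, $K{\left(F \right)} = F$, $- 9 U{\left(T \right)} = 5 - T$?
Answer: $315$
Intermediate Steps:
$U{\left(T \right)} = - \frac{5}{9} + \frac{T}{9}$ ($U{\left(T \right)} = - \frac{5 - T}{9} = - \frac{5}{9} + \frac{T}{9}$)
$r = 3$ ($r = -4 - -7 = -4 + 7 = 3$)
$r - \left(\left(-158 + \left(5 + 0 U{\left(-4 \right)}\right)\right) - 159\right) = 3 - \left(\left(-158 + \left(5 + 0 \left(- \frac{5}{9} + \frac{1}{9} \left(-4\right)\right)\right)\right) - 159\right) = 3 - \left(\left(-158 + \left(5 + 0 \left(- \frac{5}{9} - \frac{4}{9}\right)\right)\right) - 159\right) = 3 - \left(\left(-158 + \left(5 + 0 \left(-1\right)\right)\right) - 159\right) = 3 - \left(\left(-158 + \left(5 + 0\right)\right) - 159\right) = 3 - \left(\left(-158 + 5\right) - 159\right) = 3 - \left(-153 - 159\right) = 3 - -312 = 3 + 312 = 315$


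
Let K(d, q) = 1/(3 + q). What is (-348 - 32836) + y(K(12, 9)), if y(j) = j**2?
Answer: -4778495/144 ≈ -33184.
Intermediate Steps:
(-348 - 32836) + y(K(12, 9)) = (-348 - 32836) + (1/(3 + 9))**2 = -33184 + (1/12)**2 = -33184 + 1/144 = -4778495/144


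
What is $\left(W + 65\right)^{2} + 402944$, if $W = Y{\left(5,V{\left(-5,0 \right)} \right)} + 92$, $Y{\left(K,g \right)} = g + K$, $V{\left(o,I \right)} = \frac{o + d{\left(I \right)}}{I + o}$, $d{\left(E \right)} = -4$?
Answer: $\frac{10744361}{25} \approx 4.2977 \cdot 10^{5}$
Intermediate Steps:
$V{\left(o,I \right)} = \frac{-4 + o}{I + o}$ ($V{\left(o,I \right)} = \frac{o - 4}{I + o} = \frac{-4 + o}{I + o}$)
$Y{\left(K,g \right)} = K + g$
$W = \frac{494}{5}$ ($W = \left(5 + \frac{-4 - 5}{0 - 5}\right) + 92 = \left(5 + \frac{1}{-5} \left(-9\right)\right) + 92 = \left(5 - - \frac{9}{5}\right) + 92 = \left(5 + \frac{9}{5}\right) + 92 = \frac{34}{5} + 92 = \frac{494}{5} \approx 98.8$)
$\left(W + 65\right)^{2} + 402944 = \left(\frac{494}{5} + 65\right)^{2} + 402944 = \left(\frac{819}{5}\right)^{2} + 402944 = \frac{670761}{25} + 402944 = \frac{10744361}{25}$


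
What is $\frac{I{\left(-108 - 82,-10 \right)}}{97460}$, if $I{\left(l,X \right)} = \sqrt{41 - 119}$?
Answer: $\frac{i \sqrt{78}}{97460} \approx 9.0619 \cdot 10^{-5} i$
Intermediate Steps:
$I{\left(l,X \right)} = i \sqrt{78}$ ($I{\left(l,X \right)} = \sqrt{-78} = i \sqrt{78}$)
$\frac{I{\left(-108 - 82,-10 \right)}}{97460} = \frac{i \sqrt{78}}{97460}$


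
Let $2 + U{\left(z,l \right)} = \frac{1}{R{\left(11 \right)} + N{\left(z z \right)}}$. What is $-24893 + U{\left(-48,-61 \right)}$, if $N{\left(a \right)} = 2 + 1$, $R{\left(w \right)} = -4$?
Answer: $-24896$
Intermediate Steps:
$N{\left(a \right)} = 3$
$U{\left(z,l \right)} = -3$ ($U{\left(z,l \right)} = -2 + \frac{1}{-4 + 3} = -2 + \frac{1}{-1} = -2 - 1 = -3$)
$-24893 + U{\left(-48,-61 \right)} = -24893 - 3 = -24896$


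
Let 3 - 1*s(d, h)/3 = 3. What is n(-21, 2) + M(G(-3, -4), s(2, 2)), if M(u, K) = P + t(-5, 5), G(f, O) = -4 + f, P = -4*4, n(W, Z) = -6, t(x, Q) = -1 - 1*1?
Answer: -24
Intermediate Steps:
t(x, Q) = -2 (t(x, Q) = -1 - 1 = -2)
P = -16
s(d, h) = 0 (s(d, h) = 9 - 3*3 = 9 - 9 = 0)
M(u, K) = -18 (M(u, K) = -16 - 2 = -18)
n(-21, 2) + M(G(-3, -4), s(2, 2)) = -6 - 18 = -24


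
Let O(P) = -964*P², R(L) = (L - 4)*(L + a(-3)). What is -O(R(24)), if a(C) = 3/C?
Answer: 203982400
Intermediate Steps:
R(L) = (-1 + L)*(-4 + L) (R(L) = (L - 4)*(L + 3/(-3)) = (-4 + L)*(L + 3*(-⅓)) = (-4 + L)*(L - 1) = (-4 + L)*(-1 + L) = (-1 + L)*(-4 + L))
-O(R(24)) = -(-964)*(4 + 24² - 5*24)² = -(-964)*(4 + 576 - 120)² = -(-964)*460² = -(-964)*211600 = -1*(-203982400) = 203982400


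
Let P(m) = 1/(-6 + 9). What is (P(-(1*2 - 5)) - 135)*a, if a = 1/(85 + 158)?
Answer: -404/729 ≈ -0.55418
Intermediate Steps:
a = 1/243 ≈ 0.0041152
P(m) = 1/3
(P(-(1*2 - 5)) - 135)*a = (1/3 - 135)*(1/243) = -404/3*1/243 = -404/729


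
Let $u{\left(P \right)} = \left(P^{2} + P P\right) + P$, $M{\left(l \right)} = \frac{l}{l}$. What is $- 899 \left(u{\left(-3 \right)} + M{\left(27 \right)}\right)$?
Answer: $-14384$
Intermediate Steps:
$M{\left(l \right)} = 1$
$u{\left(P \right)} = P + 2 P^{2}$ ($u{\left(P \right)} = \left(P^{2} + P^{2}\right) + P = 2 P^{2} + P = P + 2 P^{2}$)
$- 899 \left(u{\left(-3 \right)} + M{\left(27 \right)}\right) = - 899 \left(- 3 \left(1 + 2 \left(-3\right)\right) + 1\right) = - 899 \left(- 3 \left(1 - 6\right) + 1\right) = - 899 \left(\left(-3\right) \left(-5\right) + 1\right) = - 899 \left(15 + 1\right) = \left(-899\right) 16 = -14384$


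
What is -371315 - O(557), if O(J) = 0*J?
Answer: -371315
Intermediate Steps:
O(J) = 0
-371315 - O(557) = -371315 - 1*0 = -371315 + 0 = -371315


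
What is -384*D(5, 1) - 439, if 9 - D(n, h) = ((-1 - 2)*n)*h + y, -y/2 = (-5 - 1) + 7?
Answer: -10423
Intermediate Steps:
y = -2 (y = -2*((-5 - 1) + 7) = -2*(-6 + 7) = -2*1 = -2)
D(n, h) = 11 + 3*h*n (D(n, h) = 9 - (((-1 - 2)*n)*h - 2) = 9 - ((-3*n)*h - 2) = 9 - (-3*h*n - 2) = 9 - (-2 - 3*h*n) = 9 + (2 + 3*h*n) = 11 + 3*h*n)
-384*D(5, 1) - 439 = -384*(11 + 3*1*5) - 439 = -384*(11 + 15) - 439 = -384*26 - 439 = -9984 - 439 = -10423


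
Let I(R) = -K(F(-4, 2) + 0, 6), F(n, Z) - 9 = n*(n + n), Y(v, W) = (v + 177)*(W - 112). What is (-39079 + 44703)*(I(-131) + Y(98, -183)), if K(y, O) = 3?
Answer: -456263872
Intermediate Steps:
Y(v, W) = (-112 + W)*(177 + v) (Y(v, W) = (177 + v)*(-112 + W) = (-112 + W)*(177 + v))
F(n, Z) = 9 + 2*n**2 (F(n, Z) = 9 + n*(n + n) = 9 + n*(2*n) = 9 + 2*n**2)
I(R) = -3 (I(R) = -1*3 = -3)
(-39079 + 44703)*(I(-131) + Y(98, -183)) = (-39079 + 44703)*(-3 + (-19824 - 112*98 + 177*(-183) - 183*98)) = 5624*(-3 + (-19824 - 10976 - 32391 - 17934)) = 5624*(-3 - 81125) = 5624*(-81128) = -456263872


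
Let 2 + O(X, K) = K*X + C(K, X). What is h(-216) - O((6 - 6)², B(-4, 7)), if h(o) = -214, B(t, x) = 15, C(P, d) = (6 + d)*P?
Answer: -302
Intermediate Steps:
C(P, d) = P*(6 + d)
O(X, K) = -2 + K*X + K*(6 + X) (O(X, K) = -2 + (K*X + K*(6 + X)) = -2 + K*X + K*(6 + X))
h(-216) - O((6 - 6)², B(-4, 7)) = -214 - (-2 + 15*(6 - 6)² + 15*(6 + (6 - 6)²)) = -214 - (-2 + 15*0² + 15*(6 + 0²)) = -214 - (-2 + 15*0 + 15*(6 + 0)) = -214 - (-2 + 0 + 15*6) = -214 - (-2 + 0 + 90) = -214 - 1*88 = -214 - 88 = -302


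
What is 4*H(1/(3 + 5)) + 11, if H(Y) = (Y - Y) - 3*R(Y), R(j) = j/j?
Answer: -1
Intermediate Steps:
R(j) = 1
H(Y) = -3 (H(Y) = (Y - Y) - 3*1 = 0 - 3 = -3)
4*H(1/(3 + 5)) + 11 = 4*(-3) + 11 = -12 + 11 = -1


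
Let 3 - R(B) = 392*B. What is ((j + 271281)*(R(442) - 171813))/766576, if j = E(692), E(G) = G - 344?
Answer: -46866052773/383288 ≈ -1.2227e+5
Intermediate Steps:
E(G) = -344 + G
j = 348 (j = -344 + 692 = 348)
R(B) = 3 - 392*B
((j + 271281)*(R(442) - 171813))/766576 = ((348 + 271281)*((3 - 392*442) - 171813))/766576 = (271629*((3 - 173264) - 171813))*(1/766576) = (271629*(-173261 - 171813))*(1/766576) = (271629*(-345074))*(1/766576) = -93732105546*1/766576 = -46866052773/383288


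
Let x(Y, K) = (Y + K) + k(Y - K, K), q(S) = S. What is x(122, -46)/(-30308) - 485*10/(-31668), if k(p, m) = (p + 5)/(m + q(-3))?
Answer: 253222969/1679639052 ≈ 0.15076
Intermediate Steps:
k(p, m) = (5 + p)/(-3 + m) (k(p, m) = (p + 5)/(m - 3) = (5 + p)/(-3 + m))
x(Y, K) = K + Y + (5 + Y - K)/(-3 + K) (x(Y, K) = (Y + K) + (5 + (Y - K))/(-3 + K) = (K + Y) + (5 + Y - K)/(-3 + K) = K + Y + (5 + Y - K)/(-3 + K))
x(122, -46)/(-30308) - 485*10/(-31668) = ((5 + 122 - 1*(-46) + (-3 - 46)*(-46 + 122))/(-3 - 46))/(-30308) - 485*10/(-31668) = ((5 + 122 + 46 - 49*76)/(-49))*(-1/30308) - 4850*(-1/31668) = -(5 + 122 + 46 - 3724)/49*(-1/30308) + 2425/15834 = -1/49*(-3551)*(-1/30308) + 2425/15834 = (3551/49)*(-1/30308) + 2425/15834 = -3551/1485092 + 2425/15834 = 253222969/1679639052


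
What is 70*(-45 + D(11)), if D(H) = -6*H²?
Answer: -53970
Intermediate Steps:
70*(-45 + D(11)) = 70*(-45 - 6*11²) = 70*(-45 - 6*121) = 70*(-45 - 726) = 70*(-771) = -53970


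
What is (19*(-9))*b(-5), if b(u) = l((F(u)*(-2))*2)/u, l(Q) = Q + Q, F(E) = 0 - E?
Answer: -1368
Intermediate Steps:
F(E) = -E
l(Q) = 2*Q
b(u) = 8 (b(u) = (2*((-u*(-2))*2))/u = (2*((2*u)*2))/u = (2*(4*u))/u = (8*u)/u = 8)
(19*(-9))*b(-5) = (19*(-9))*8 = -171*8 = -1368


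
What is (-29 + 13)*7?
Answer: -112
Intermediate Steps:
(-29 + 13)*7 = -16*7 = -112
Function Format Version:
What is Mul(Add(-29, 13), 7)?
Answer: -112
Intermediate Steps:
Mul(Add(-29, 13), 7) = Mul(-16, 7) = -112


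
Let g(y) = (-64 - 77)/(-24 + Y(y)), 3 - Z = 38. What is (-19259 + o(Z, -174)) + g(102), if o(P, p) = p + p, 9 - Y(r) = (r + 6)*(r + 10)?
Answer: -79153412/4037 ≈ -19607.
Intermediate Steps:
Y(r) = 9 - (6 + r)*(10 + r) (Y(r) = 9 - (r + 6)*(r + 10) = 9 - (6 + r)*(10 + r))
Z = -35 (Z = 3 - 1*38 = 3 - 38 = -35)
o(P, p) = 2*p
g(y) = -141/(-75 - y**2 - 16*y) (g(y) = (-64 - 77)/(-24 + (-51 - y**2 - 16*y)) = -141/(-75 - y**2 - 16*y))
(-19259 + o(Z, -174)) + g(102) = (-19259 + 2*(-174)) + 141/(75 + 102**2 + 16*102) = (-19259 - 348) + 141/(75 + 10404 + 1632) = -19607 + 141/12111 = -19607 + 141*(1/12111) = -19607 + 47/4037 = -79153412/4037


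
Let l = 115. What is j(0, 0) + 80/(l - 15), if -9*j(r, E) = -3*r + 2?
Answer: 26/45 ≈ 0.57778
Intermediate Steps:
j(r, E) = -2/9 + r/3 (j(r, E) = -(-3*r + 2)/9 = -(2 - 3*r)/9 = -2/9 + r/3)
j(0, 0) + 80/(l - 15) = (-2/9 + (⅓)*0) + 80/(115 - 15) = (-2/9 + 0) + 80/100 = -2/9 + 80*(1/100) = -2/9 + ⅘ = 26/45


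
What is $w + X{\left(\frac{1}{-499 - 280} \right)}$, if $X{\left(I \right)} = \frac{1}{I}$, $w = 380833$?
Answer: $380054$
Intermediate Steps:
$w + X{\left(\frac{1}{-499 - 280} \right)} = 380833 + \frac{1}{\frac{1}{-499 - 280}} = 380833 + \frac{1}{\frac{1}{-779}} = 380833 + \frac{1}{- \frac{1}{779}} = 380833 - 779 = 380054$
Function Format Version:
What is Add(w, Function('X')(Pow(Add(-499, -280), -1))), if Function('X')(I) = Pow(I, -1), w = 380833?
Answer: 380054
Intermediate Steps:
Add(w, Function('X')(Pow(Add(-499, -280), -1))) = Add(380833, Pow(Pow(Add(-499, -280), -1), -1)) = Add(380833, Pow(Pow(-779, -1), -1)) = Add(380833, Pow(Rational(-1, 779), -1)) = Add(380833, -779) = 380054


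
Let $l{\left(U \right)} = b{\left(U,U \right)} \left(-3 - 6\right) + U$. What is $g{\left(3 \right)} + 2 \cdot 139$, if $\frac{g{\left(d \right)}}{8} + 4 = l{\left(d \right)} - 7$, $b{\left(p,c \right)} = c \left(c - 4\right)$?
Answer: $430$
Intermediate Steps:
$b{\left(p,c \right)} = c \left(-4 + c\right)$
$l{\left(U \right)} = U - 9 U \left(-4 + U\right)$ ($l{\left(U \right)} = U \left(-4 + U\right) \left(-3 - 6\right) + U = U \left(-4 + U\right) \left(-9\right) + U = - 9 U \left(-4 + U\right) + U = U - 9 U \left(-4 + U\right)$)
$g{\left(d \right)} = -88 + 8 d \left(37 - 9 d\right)$ ($g{\left(d \right)} = -32 + 8 \left(d \left(37 - 9 d\right) - 7\right) = -32 + 8 \left(-7 + d \left(37 - 9 d\right)\right) = -32 + \left(-56 + 8 d \left(37 - 9 d\right)\right) = -88 + 8 d \left(37 - 9 d\right)$)
$g{\left(3 \right)} + 2 \cdot 139 = \left(-88 - 72 \cdot 3^{2} + 296 \cdot 3\right) + 2 \cdot 139 = \left(-88 - 648 + 888\right) + 278 = 152 + 278 = 430$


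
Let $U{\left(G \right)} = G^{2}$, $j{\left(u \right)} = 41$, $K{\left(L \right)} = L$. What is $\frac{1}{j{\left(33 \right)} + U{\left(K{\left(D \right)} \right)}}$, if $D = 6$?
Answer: $\frac{1}{77} \approx 0.012987$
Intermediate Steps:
$\frac{1}{j{\left(33 \right)} + U{\left(K{\left(D \right)} \right)}} = \frac{1}{41 + 6^{2}} = \frac{1}{41 + 36} = \frac{1}{77}$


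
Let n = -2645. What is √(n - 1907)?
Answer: 2*I*√1138 ≈ 67.469*I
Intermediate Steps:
√(n - 1907) = √(-2645 - 1907) = √(-4552) = 2*I*√1138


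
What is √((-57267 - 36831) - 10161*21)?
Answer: I*√307479 ≈ 554.51*I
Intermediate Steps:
√((-57267 - 36831) - 10161*21) = √(-94098 - 213381) = √(-307479) = I*√307479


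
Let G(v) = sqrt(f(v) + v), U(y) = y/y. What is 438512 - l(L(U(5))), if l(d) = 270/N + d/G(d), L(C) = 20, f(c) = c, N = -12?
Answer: 877069/2 - sqrt(10) ≈ 4.3853e+5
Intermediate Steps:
U(y) = 1
G(v) = sqrt(2)*sqrt(v) (G(v) = sqrt(v + v) = sqrt(2*v) = sqrt(2)*sqrt(v))
l(d) = -45/2 + sqrt(2)*sqrt(d)/2 (l(d) = 270/(-12) + d/((sqrt(2)*sqrt(d))) = 270*(-1/12) + d*(sqrt(2)/(2*sqrt(d))) = -45/2 + sqrt(2)*sqrt(d)/2)
438512 - l(L(U(5))) = 438512 - (-45/2 + sqrt(2)*sqrt(20)/2) = 438512 - (-45/2 + sqrt(2)*(2*sqrt(5))/2) = 438512 - (-45/2 + sqrt(10)) = 438512 + (45/2 - sqrt(10)) = 877069/2 - sqrt(10)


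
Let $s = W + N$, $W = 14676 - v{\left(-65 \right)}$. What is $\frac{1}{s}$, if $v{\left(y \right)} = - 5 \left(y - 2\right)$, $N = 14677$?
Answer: $\frac{1}{29018} \approx 3.4461 \cdot 10^{-5}$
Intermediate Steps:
$v{\left(y \right)} = 10 - 5 y$ ($v{\left(y \right)} = - 5 \left(-2 + y\right) = 10 - 5 y$)
$W = 14341$ ($W = 14676 - \left(10 - -325\right) = 14676 - \left(10 + 325\right) = 14676 - 335 = 14341$)
$s = 29018$ ($s = 14341 + 14677 = 29018$)
$\frac{1}{s} = \frac{1}{29018}$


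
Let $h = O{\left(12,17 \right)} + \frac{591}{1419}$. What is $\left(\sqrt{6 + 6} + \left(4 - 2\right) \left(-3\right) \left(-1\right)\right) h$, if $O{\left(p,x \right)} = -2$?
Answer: $- \frac{4494}{473} - \frac{1498 \sqrt{3}}{473} \approx -14.986$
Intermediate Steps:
$h = - \frac{749}{473}$ ($h = -2 + \frac{591}{1419} = -2 + 591 \cdot \frac{1}{1419} = -2 + \frac{197}{473} = - \frac{749}{473} \approx -1.5835$)
$\left(\sqrt{6 + 6} + \left(4 - 2\right) \left(-3\right) \left(-1\right)\right) h = \left(\sqrt{6 + 6} + \left(4 - 2\right) \left(-3\right) \left(-1\right)\right) \left(- \frac{749}{473}\right) = \left(\sqrt{12} + 2 \left(-3\right) \left(-1\right)\right) \left(- \frac{749}{473}\right) = \left(2 \sqrt{3} - -6\right) \left(- \frac{749}{473}\right) = \left(2 \sqrt{3} + 6\right) \left(- \frac{749}{473}\right) = \left(6 + 2 \sqrt{3}\right) \left(- \frac{749}{473}\right) = - \frac{4494}{473} - \frac{1498 \sqrt{3}}{473}$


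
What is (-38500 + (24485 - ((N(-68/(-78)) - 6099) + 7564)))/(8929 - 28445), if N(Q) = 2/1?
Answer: 7741/9758 ≈ 0.79330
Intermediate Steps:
N(Q) = 2 (N(Q) = 2*1 = 2)
(-38500 + (24485 - ((N(-68/(-78)) - 6099) + 7564)))/(8929 - 28445) = (-38500 + (24485 - ((2 - 6099) + 7564)))/(8929 - 28445) = (-38500 + (24485 - (-6097 + 7564)))/(-19516) = (-38500 + (24485 - 1*1467))*(-1/19516) = (-38500 + (24485 - 1467))*(-1/19516) = (-38500 + 23018)*(-1/19516) = -15482*(-1/19516) = 7741/9758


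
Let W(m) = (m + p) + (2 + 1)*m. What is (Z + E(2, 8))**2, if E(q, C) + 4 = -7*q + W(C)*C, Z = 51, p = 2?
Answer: 93025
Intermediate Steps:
W(m) = 2 + 4*m (W(m) = (m + 2) + (2 + 1)*m = (2 + m) + 3*m = 2 + 4*m)
E(q, C) = -4 - 7*q + C*(2 + 4*C) (E(q, C) = -4 + (-7*q + (2 + 4*C)*C) = -4 + (-7*q + C*(2 + 4*C)) = -4 - 7*q + C*(2 + 4*C))
(Z + E(2, 8))**2 = (51 + (-4 - 7*2 + 2*8*(1 + 2*8)))**2 = (51 + (-4 - 14 + 2*8*(1 + 16)))**2 = (51 + (-4 - 14 + 2*8*17))**2 = (51 + (-4 - 14 + 272))**2 = (51 + 254)**2 = 305**2 = 93025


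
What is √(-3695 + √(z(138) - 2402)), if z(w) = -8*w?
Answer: √(-3695 + I*√3506) ≈ 0.487 + 60.788*I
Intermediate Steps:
√(-3695 + √(z(138) - 2402)) = √(-3695 + √(-8*138 - 2402)) = √(-3695 + √(-1104 - 2402)) = √(-3695 + √(-3506)) = √(-3695 + I*√3506)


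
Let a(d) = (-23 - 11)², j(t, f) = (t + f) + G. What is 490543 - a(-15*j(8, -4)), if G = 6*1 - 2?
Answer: 489387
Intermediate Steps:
G = 4 (G = 6 - 2 = 4)
j(t, f) = 4 + f + t (j(t, f) = (t + f) + 4 = (f + t) + 4 = 4 + f + t)
a(d) = 1156 (a(d) = (-34)² = 1156)
490543 - a(-15*j(8, -4)) = 490543 - 1*1156 = 490543 - 1156 = 489387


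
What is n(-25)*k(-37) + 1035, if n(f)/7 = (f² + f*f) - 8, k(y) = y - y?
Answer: 1035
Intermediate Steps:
k(y) = 0
n(f) = -56 + 14*f² (n(f) = 7*((f² + f*f) - 8) = 7*((f² + f²) - 8) = 7*(2*f² - 8) = 7*(-8 + 2*f²) = -56 + 14*f²)
n(-25)*k(-37) + 1035 = (-56 + 14*(-25)²)*0 + 1035 = (-56 + 14*625)*0 + 1035 = (-56 + 8750)*0 + 1035 = 8694*0 + 1035 = 0 + 1035 = 1035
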